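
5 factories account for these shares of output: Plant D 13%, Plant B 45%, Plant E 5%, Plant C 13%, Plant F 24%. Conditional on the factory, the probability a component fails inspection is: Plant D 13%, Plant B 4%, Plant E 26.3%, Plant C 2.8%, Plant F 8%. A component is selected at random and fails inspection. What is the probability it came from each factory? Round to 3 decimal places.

Unnormalized posteriors (prior × likelihood):
  Plant D: 0.13 × 0.13 = 0.0169
  Plant B: 0.45 × 0.04 = 0.018
  Plant E: 0.05 × 0.263 = 0.01315
  Plant C: 0.13 × 0.028 = 0.00364
  Plant F: 0.24 × 0.08 = 0.0192
Total = 0.07089.
P(Plant D | nonconforming) = 0.0169/0.07089 ≈ 0.238
P(Plant B | nonconforming) = 0.018/0.07089 ≈ 0.254
P(Plant E | nonconforming) = 0.01315/0.07089 ≈ 0.185
P(Plant C | nonconforming) = 0.00364/0.07089 ≈ 0.051
P(Plant F | nonconforming) = 0.0192/0.07089 ≈ 0.271
(Check: 0.238+0.254+0.185+0.051+0.271 = 0.999.)

Plant D 0.238, Plant B 0.254, Plant E 0.185, Plant C 0.051, Plant F 0.271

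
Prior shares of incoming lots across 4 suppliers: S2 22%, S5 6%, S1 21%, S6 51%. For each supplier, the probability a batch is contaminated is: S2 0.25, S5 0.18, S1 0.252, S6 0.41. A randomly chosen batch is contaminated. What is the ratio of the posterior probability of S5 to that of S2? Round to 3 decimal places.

0.196

Compute prior × likelihood for every hypothesis:
  S2: 0.22 × 0.25 = 0.055
  S5: 0.06 × 0.18 = 0.0108
  S1: 0.21 × 0.252 = 0.05292
  S6: 0.51 × 0.41 = 0.2091
Normalizing constant = 0.32782.
The ratio is 0.0108 / 0.055 (the normalizer cancels) = 0.196.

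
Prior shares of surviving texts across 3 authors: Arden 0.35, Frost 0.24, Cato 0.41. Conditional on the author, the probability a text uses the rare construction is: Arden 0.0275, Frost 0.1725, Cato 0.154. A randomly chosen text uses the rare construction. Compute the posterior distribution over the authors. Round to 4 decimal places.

Compute prior × likelihood for every hypothesis:
  Arden: 0.35 × 0.0275 = 0.009625
  Frost: 0.24 × 0.1725 = 0.0414
  Cato: 0.41 × 0.154 = 0.06314
Normalizing constant = 0.114165.
P(Arden | rare-form) = 0.009625/0.114165 ≈ 0.0843
P(Frost | rare-form) = 0.0414/0.114165 ≈ 0.3626
P(Cato | rare-form) = 0.06314/0.114165 ≈ 0.5531

Arden 0.0843, Frost 0.3626, Cato 0.5531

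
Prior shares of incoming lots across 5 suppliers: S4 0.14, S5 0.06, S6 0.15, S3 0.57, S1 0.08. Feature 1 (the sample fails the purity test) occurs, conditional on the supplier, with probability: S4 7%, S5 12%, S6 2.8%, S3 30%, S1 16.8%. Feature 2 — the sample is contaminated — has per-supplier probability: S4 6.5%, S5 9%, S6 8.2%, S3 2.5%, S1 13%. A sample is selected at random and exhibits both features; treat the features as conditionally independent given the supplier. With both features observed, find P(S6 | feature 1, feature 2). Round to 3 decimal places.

Unnormalized posteriors (prior × likelihood):
  S4: 0.14 × 0.07 × 0.065 = 0.000637
  S5: 0.06 × 0.12 × 0.09 = 0.000648
  S6: 0.15 × 0.028 × 0.082 = 0.0003444
  S3: 0.57 × 0.3 × 0.025 = 0.004275
  S1: 0.08 × 0.168 × 0.13 = 0.0017472
Total = 0.0076516.
P(S6 | evidence) = 0.0003444 / 0.0076516 ≈ 0.045.

0.045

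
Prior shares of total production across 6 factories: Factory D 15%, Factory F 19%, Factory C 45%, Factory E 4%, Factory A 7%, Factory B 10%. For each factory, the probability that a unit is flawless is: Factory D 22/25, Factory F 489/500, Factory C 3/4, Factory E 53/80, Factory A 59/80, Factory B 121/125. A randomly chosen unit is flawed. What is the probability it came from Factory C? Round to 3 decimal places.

0.663

Taking complements, P(flawed | each) = Factory D 0.12, Factory F 0.022, Factory C 0.25, Factory E 0.3375, Factory A 0.2625, Factory B 0.032.
Compute prior × likelihood for every hypothesis:
  Factory D: 0.15 × 0.12 = 0.018
  Factory F: 0.19 × 0.022 = 0.00418
  Factory C: 0.45 × 0.25 = 0.1125
  Factory E: 0.04 × 0.3375 = 0.0135
  Factory A: 0.07 × 0.2625 = 0.018375
  Factory B: 0.1 × 0.032 = 0.0032
Normalizing constant = 0.169755.
P(Factory C | evidence) = 0.1125 / 0.169755 ≈ 0.663.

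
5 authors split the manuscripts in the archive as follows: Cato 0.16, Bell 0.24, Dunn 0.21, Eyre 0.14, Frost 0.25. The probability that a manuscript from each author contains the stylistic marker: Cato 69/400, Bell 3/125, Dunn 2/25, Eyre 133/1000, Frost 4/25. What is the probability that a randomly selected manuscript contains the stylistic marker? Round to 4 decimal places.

0.1088

Unnormalized posteriors (prior × likelihood):
  Cato: 0.16 × 0.1725 = 0.0276
  Bell: 0.24 × 0.024 = 0.00576
  Dunn: 0.21 × 0.08 = 0.0168
  Eyre: 0.14 × 0.133 = 0.01862
  Frost: 0.25 × 0.16 = 0.04
P(marker) = 0.0276 + 0.00576 + 0.0168 + 0.01862 + 0.04 = 0.10878 → 0.1088.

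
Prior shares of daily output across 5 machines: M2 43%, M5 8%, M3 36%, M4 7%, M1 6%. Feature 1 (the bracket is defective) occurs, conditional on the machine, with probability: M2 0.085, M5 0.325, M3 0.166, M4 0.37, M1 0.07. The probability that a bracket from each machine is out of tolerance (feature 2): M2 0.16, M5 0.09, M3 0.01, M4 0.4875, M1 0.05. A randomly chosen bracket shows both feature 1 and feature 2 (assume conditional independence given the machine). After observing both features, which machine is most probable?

M4

Prior × likelihood for each hypothesis:
  M2: 0.43 × 0.085 × 0.16 = 0.005848
  M5: 0.08 × 0.325 × 0.09 = 0.00234
  M3: 0.36 × 0.166 × 0.01 = 0.0005976
  M4: 0.07 × 0.37 × 0.4875 = 0.01262625
  M1: 0.06 × 0.07 × 0.05 = 0.00021
Total = 0.02162185.
Largest term belongs to M4, so M4 is most probable.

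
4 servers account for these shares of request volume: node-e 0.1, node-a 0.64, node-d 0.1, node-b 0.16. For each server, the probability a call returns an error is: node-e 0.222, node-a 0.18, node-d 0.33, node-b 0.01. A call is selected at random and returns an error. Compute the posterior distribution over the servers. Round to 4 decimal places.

node-e 0.1291, node-a 0.6698, node-d 0.1919, node-b 0.0093

Unnormalized posteriors (prior × likelihood):
  node-e: 0.1 × 0.222 = 0.0222
  node-a: 0.64 × 0.18 = 0.1152
  node-d: 0.1 × 0.33 = 0.033
  node-b: 0.16 × 0.01 = 0.0016
Sum = 0.172.
P(node-e | error) = 0.0222/0.172 ≈ 0.1291
P(node-a | error) = 0.1152/0.172 ≈ 0.6698
P(node-d | error) = 0.033/0.172 ≈ 0.1919
P(node-b | error) = 0.0016/0.172 ≈ 0.0093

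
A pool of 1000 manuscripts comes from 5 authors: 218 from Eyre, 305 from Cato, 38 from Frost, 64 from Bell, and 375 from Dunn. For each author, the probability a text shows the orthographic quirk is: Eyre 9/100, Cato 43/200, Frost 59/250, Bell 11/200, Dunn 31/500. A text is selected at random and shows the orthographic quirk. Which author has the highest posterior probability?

Cato

Unnormalized posteriors (prior × likelihood):
  Eyre: 0.218 × 0.09 = 0.01962
  Cato: 0.305 × 0.215 = 0.065575
  Frost: 0.038 × 0.236 = 0.008968
  Bell: 0.064 × 0.055 = 0.00352
  Dunn: 0.375 × 0.062 = 0.02325
Total = 0.120933.
Largest term belongs to Cato, so Cato is most probable.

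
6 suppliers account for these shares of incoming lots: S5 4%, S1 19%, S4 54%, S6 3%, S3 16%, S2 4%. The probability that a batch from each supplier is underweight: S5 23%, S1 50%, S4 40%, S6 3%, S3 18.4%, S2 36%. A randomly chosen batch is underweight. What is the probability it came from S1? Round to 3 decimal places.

By Bayes' rule, posterior ∝ prior × likelihood:
  S5: 0.04 × 0.23 = 0.0092
  S1: 0.19 × 0.5 = 0.095
  S4: 0.54 × 0.4 = 0.216
  S6: 0.03 × 0.03 = 0.0009
  S3: 0.16 × 0.184 = 0.02944
  S2: 0.04 × 0.36 = 0.0144
Normalizing constant = 0.36494.
P(S1 | evidence) = 0.095 / 0.36494 ≈ 0.260.

0.260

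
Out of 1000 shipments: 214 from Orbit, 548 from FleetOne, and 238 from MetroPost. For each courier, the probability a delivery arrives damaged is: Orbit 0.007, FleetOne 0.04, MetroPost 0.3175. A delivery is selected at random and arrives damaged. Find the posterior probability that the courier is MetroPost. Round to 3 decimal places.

Unnormalized posteriors (prior × likelihood):
  Orbit: 0.214 × 0.007 = 0.001498
  FleetOne: 0.548 × 0.04 = 0.02192
  MetroPost: 0.238 × 0.3175 = 0.075565
Sum = 0.098983.
P(MetroPost | evidence) = 0.075565 / 0.098983 ≈ 0.763.

0.763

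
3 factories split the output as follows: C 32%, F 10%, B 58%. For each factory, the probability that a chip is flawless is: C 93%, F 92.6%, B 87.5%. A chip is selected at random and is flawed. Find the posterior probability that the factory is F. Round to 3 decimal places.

Taking complements, P(flawed | each) = C 0.07, F 0.074, B 0.125.
Prior × likelihood for each hypothesis:
  C: 0.32 × 0.07 = 0.0224
  F: 0.1 × 0.074 = 0.0074
  B: 0.58 × 0.125 = 0.0725
Normalizing constant = 0.1023.
P(F | evidence) = 0.0074 / 0.1023 ≈ 0.072.

0.072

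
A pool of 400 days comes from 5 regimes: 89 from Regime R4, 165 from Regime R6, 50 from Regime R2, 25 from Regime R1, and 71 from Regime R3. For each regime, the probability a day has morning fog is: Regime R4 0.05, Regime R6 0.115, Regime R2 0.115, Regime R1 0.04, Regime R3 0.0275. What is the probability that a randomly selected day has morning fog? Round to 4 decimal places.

0.0803

Prior × likelihood for each hypothesis:
  Regime R4: 0.2225 × 0.05 = 0.011125
  Regime R6: 0.4125 × 0.115 = 0.0474375
  Regime R2: 0.125 × 0.115 = 0.014375
  Regime R1: 0.0625 × 0.04 = 0.0025
  Regime R3: 0.1775 × 0.0275 = 0.00488125
P(fog) = 0.011125 + 0.0474375 + 0.014375 + 0.0025 + 0.00488125 = 0.08031875 → 0.0803.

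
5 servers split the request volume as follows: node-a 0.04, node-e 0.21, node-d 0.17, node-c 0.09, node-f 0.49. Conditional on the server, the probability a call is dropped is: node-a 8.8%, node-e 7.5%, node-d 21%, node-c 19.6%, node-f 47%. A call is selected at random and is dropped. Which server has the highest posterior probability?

node-f

Unnormalized posteriors (prior × likelihood):
  node-a: 0.04 × 0.088 = 0.00352
  node-e: 0.21 × 0.075 = 0.01575
  node-d: 0.17 × 0.21 = 0.0357
  node-c: 0.09 × 0.196 = 0.01764
  node-f: 0.49 × 0.47 = 0.2303
Total = 0.30291.
Largest term belongs to node-f, so node-f is most probable.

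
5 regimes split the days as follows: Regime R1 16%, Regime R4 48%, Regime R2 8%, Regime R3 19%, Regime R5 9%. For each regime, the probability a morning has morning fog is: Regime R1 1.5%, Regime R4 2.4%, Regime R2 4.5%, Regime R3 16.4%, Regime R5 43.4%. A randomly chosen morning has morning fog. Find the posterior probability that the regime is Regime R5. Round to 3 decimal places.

Prior × likelihood for each hypothesis:
  Regime R1: 0.16 × 0.015 = 0.0024
  Regime R4: 0.48 × 0.024 = 0.01152
  Regime R2: 0.08 × 0.045 = 0.0036
  Regime R3: 0.19 × 0.164 = 0.03116
  Regime R5: 0.09 × 0.434 = 0.03906
Normalizing constant = 0.08774.
P(Regime R5 | evidence) = 0.03906 / 0.08774 ≈ 0.445.

0.445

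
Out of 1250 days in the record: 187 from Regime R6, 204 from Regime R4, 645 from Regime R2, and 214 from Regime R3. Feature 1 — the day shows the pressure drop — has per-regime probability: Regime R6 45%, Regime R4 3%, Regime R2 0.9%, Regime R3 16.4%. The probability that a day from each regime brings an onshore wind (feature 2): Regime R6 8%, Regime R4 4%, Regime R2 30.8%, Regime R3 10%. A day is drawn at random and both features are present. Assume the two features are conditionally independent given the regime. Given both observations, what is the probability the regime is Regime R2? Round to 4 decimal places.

0.1457

Prior × likelihood for each hypothesis:
  Regime R6: 0.1496 × 0.45 × 0.08 = 0.0053856
  Regime R4: 0.1632 × 0.03 × 0.04 = 0.00019584
  Regime R2: 0.516 × 0.009 × 0.308 = 0.001430352
  Regime R3: 0.1712 × 0.164 × 0.1 = 0.00280768
Sum = 0.009819472.
P(Regime R2 | evidence) = 0.001430352 / 0.009819472 ≈ 0.1457.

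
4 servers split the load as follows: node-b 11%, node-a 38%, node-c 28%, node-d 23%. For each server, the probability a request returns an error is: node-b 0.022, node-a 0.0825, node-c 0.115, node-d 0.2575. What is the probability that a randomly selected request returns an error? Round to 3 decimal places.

Unnormalized posteriors (prior × likelihood):
  node-b: 0.11 × 0.022 = 0.00242
  node-a: 0.38 × 0.0825 = 0.03135
  node-c: 0.28 × 0.115 = 0.0322
  node-d: 0.23 × 0.2575 = 0.059225
P(error) = 0.00242 + 0.03135 + 0.0322 + 0.059225 = 0.125195 → 0.125.

0.125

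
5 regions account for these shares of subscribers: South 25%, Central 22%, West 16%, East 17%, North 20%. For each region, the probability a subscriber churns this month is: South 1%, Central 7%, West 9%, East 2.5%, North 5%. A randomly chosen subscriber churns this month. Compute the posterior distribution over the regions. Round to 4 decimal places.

South 0.0537, Central 0.3308, West 0.3093, East 0.0913, North 0.2148

Compute prior × likelihood for every hypothesis:
  South: 0.25 × 0.01 = 0.0025
  Central: 0.22 × 0.07 = 0.0154
  West: 0.16 × 0.09 = 0.0144
  East: 0.17 × 0.025 = 0.00425
  North: 0.2 × 0.05 = 0.01
Total = 0.04655.
P(South | churn) = 0.0025/0.04655 ≈ 0.0537
P(Central | churn) = 0.0154/0.04655 ≈ 0.3308
P(West | churn) = 0.0144/0.04655 ≈ 0.3093
P(East | churn) = 0.00425/0.04655 ≈ 0.0913
P(North | churn) = 0.01/0.04655 ≈ 0.2148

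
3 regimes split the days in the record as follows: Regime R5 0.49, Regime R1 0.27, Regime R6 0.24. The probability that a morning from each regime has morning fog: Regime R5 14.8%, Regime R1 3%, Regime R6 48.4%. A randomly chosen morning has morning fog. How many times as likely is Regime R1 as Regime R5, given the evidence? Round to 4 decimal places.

Prior × likelihood for each hypothesis:
  Regime R5: 0.49 × 0.148 = 0.07252
  Regime R1: 0.27 × 0.03 = 0.0081
  Regime R6: 0.24 × 0.484 = 0.11616
Normalizing constant = 0.19678.
The ratio is 0.0081 / 0.07252 (the normalizer cancels) = 0.1117.

0.1117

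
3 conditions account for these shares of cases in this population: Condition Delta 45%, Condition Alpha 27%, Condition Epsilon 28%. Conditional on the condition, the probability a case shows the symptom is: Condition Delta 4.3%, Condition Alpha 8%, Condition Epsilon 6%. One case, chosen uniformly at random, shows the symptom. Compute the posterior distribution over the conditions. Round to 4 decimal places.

Condition Delta 0.3351, Condition Alpha 0.3740, Condition Epsilon 0.2909

Compute prior × likelihood for every hypothesis:
  Condition Delta: 0.45 × 0.043 = 0.01935
  Condition Alpha: 0.27 × 0.08 = 0.0216
  Condition Epsilon: 0.28 × 0.06 = 0.0168
Total = 0.05775.
P(Condition Delta | symptomatic) = 0.01935/0.05775 ≈ 0.3351
P(Condition Alpha | symptomatic) = 0.0216/0.05775 ≈ 0.3740
P(Condition Epsilon | symptomatic) = 0.0168/0.05775 ≈ 0.2909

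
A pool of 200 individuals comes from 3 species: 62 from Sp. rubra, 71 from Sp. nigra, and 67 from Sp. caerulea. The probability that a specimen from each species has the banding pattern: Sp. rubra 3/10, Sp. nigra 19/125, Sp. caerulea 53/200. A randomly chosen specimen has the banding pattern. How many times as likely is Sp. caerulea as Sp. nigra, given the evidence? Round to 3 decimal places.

1.645

Unnormalized posteriors (prior × likelihood):
  Sp. rubra: 0.31 × 0.3 = 0.093
  Sp. nigra: 0.355 × 0.152 = 0.05396
  Sp. caerulea: 0.335 × 0.265 = 0.088775
Normalizing constant = 0.235735.
The ratio is 0.088775 / 0.05396 (the normalizer cancels) = 1.645.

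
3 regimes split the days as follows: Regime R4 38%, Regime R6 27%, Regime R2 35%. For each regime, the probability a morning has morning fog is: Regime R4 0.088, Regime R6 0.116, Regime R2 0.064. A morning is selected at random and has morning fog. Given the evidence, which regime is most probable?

Unnormalized posteriors (prior × likelihood):
  Regime R4: 0.38 × 0.088 = 0.03344
  Regime R6: 0.27 × 0.116 = 0.03132
  Regime R2: 0.35 × 0.064 = 0.0224
Total = 0.08716.
Largest term belongs to Regime R4, so Regime R4 is most probable.

Regime R4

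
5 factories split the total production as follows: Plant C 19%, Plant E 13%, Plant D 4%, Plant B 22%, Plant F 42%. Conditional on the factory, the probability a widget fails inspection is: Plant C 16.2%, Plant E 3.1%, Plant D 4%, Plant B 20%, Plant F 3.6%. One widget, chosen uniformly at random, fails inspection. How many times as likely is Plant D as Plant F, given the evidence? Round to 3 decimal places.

Unnormalized posteriors (prior × likelihood):
  Plant C: 0.19 × 0.162 = 0.03078
  Plant E: 0.13 × 0.031 = 0.00403
  Plant D: 0.04 × 0.04 = 0.0016
  Plant B: 0.22 × 0.2 = 0.044
  Plant F: 0.42 × 0.036 = 0.01512
Sum = 0.09553.
The ratio is 0.0016 / 0.01512 (the normalizer cancels) = 0.106.

0.106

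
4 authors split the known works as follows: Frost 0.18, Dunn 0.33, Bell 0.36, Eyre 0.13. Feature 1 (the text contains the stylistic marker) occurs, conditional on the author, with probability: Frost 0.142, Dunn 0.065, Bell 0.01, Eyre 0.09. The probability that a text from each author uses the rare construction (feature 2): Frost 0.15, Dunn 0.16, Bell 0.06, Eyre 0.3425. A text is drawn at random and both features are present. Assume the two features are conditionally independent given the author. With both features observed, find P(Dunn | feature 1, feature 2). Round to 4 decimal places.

0.2987

Unnormalized posteriors (prior × likelihood):
  Frost: 0.18 × 0.142 × 0.15 = 0.003834
  Dunn: 0.33 × 0.065 × 0.16 = 0.003432
  Bell: 0.36 × 0.01 × 0.06 = 0.000216
  Eyre: 0.13 × 0.09 × 0.3425 = 0.00400725
Normalizing constant = 0.01148925.
P(Dunn | evidence) = 0.003432 / 0.01148925 ≈ 0.2987.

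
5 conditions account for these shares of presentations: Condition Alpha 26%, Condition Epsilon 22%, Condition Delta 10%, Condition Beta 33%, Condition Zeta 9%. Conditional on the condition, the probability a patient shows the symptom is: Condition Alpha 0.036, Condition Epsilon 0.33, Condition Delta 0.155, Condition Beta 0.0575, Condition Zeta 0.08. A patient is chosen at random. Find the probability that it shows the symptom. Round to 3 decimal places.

0.124

Prior × likelihood for each hypothesis:
  Condition Alpha: 0.26 × 0.036 = 0.00936
  Condition Epsilon: 0.22 × 0.33 = 0.0726
  Condition Delta: 0.1 × 0.155 = 0.0155
  Condition Beta: 0.33 × 0.0575 = 0.018975
  Condition Zeta: 0.09 × 0.08 = 0.0072
P(symptomatic) = 0.00936 + 0.0726 + 0.0155 + 0.018975 + 0.0072 = 0.123635 → 0.124.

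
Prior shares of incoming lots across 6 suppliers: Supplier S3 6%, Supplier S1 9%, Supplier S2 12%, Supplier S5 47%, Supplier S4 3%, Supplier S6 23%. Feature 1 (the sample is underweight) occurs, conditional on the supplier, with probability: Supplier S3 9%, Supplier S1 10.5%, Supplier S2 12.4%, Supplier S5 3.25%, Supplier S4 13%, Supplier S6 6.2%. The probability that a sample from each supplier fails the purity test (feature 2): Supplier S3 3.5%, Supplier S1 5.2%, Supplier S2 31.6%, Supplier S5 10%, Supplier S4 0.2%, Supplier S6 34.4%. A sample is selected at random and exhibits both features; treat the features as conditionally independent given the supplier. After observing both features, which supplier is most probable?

Compute prior × likelihood for every hypothesis:
  Supplier S3: 0.06 × 0.09 × 0.035 = 0.000189
  Supplier S1: 0.09 × 0.105 × 0.052 = 0.0004914
  Supplier S2: 0.12 × 0.124 × 0.316 = 0.00470208
  Supplier S5: 0.47 × 0.0325 × 0.1 = 0.0015275
  Supplier S4: 0.03 × 0.13 × 0.002 = 0.0000078
  Supplier S6: 0.23 × 0.062 × 0.344 = 0.00490544
Normalizing constant = 0.01182322.
Largest term belongs to Supplier S6, so Supplier S6 is most probable.

Supplier S6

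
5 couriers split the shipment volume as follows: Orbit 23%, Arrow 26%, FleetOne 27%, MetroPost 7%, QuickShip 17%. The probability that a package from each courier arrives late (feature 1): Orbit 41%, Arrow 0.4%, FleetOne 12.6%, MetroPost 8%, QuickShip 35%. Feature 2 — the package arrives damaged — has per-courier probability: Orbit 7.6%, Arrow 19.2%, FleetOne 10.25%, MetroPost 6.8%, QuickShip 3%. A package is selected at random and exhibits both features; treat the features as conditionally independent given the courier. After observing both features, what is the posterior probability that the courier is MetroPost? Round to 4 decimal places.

0.0292

Unnormalized posteriors (prior × likelihood):
  Orbit: 0.23 × 0.41 × 0.076 = 0.0071668
  Arrow: 0.26 × 0.004 × 0.192 = 0.00019968
  FleetOne: 0.27 × 0.126 × 0.1025 = 0.00348705
  MetroPost: 0.07 × 0.08 × 0.068 = 0.0003808
  QuickShip: 0.17 × 0.35 × 0.03 = 0.001785
Sum = 0.01301933.
P(MetroPost | evidence) = 0.0003808 / 0.01301933 ≈ 0.0292.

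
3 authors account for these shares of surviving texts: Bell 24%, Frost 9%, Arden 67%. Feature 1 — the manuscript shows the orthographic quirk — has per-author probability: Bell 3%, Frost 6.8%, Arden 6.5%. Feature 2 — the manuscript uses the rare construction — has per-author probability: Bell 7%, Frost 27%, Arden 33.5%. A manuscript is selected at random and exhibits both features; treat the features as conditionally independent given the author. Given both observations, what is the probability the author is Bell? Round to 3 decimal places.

Compute prior × likelihood for every hypothesis:
  Bell: 0.24 × 0.03 × 0.07 = 0.000504
  Frost: 0.09 × 0.068 × 0.27 = 0.0016524
  Arden: 0.67 × 0.065 × 0.335 = 0.01458925
Normalizing constant = 0.01674565.
P(Bell | evidence) = 0.000504 / 0.01674565 ≈ 0.030.

0.030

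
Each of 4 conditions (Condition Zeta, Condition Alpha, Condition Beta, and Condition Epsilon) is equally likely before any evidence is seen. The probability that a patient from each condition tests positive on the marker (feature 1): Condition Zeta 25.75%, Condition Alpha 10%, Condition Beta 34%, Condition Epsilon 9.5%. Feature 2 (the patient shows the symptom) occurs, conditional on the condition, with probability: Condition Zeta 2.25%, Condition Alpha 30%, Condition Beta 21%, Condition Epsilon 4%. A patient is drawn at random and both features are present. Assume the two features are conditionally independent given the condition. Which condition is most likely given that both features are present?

Since the prior is uniform, the posterior is proportional to the likelihood:
  Condition Zeta: 0.2575 × 0.0225 = 0.00579375
  Condition Alpha: 0.1 × 0.3 = 0.03
  Condition Beta: 0.34 × 0.21 = 0.0714
  Condition Epsilon: 0.095 × 0.04 = 0.0038
Total = 0.11099375.
Largest term belongs to Condition Beta, so Condition Beta is most probable.

Condition Beta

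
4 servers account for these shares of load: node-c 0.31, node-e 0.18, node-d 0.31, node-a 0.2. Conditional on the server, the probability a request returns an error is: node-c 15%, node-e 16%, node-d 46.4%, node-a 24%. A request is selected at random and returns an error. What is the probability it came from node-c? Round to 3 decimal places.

Prior × likelihood for each hypothesis:
  node-c: 0.31 × 0.15 = 0.0465
  node-e: 0.18 × 0.16 = 0.0288
  node-d: 0.31 × 0.464 = 0.14384
  node-a: 0.2 × 0.24 = 0.048
Normalizing constant = 0.26714.
P(node-c | evidence) = 0.0465 / 0.26714 ≈ 0.174.

0.174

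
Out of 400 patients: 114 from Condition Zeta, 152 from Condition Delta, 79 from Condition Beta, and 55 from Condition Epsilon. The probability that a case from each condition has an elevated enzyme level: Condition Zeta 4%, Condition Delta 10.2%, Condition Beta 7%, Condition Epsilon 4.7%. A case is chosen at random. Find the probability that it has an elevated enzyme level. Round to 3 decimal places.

By Bayes' rule, posterior ∝ prior × likelihood:
  Condition Zeta: 0.285 × 0.04 = 0.0114
  Condition Delta: 0.38 × 0.102 = 0.03876
  Condition Beta: 0.1975 × 0.07 = 0.013825
  Condition Epsilon: 0.1375 × 0.047 = 0.0064625
P(elevated) = 0.0114 + 0.03876 + 0.013825 + 0.0064625 = 0.0704475 → 0.070.

0.070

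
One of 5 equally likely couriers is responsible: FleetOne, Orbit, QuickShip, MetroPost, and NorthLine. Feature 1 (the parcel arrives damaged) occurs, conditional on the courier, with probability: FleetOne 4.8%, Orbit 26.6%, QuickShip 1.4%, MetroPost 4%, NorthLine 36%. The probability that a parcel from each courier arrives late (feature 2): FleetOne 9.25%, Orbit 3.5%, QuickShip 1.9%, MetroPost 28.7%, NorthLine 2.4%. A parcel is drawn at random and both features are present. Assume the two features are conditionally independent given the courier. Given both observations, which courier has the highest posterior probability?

MetroPost

Since the prior is uniform, the posterior is proportional to the likelihood:
  FleetOne: 0.048 × 0.0925 = 0.00444
  Orbit: 0.266 × 0.035 = 0.00931
  QuickShip: 0.014 × 0.019 = 0.000266
  MetroPost: 0.04 × 0.287 = 0.01148
  NorthLine: 0.36 × 0.024 = 0.00864
Sum = 0.034136.
Largest term belongs to MetroPost, so MetroPost is most probable.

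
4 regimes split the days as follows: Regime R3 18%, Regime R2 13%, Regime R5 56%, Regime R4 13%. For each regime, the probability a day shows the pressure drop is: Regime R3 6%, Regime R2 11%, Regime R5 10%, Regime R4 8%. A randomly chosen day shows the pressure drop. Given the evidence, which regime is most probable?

Regime R5

Compute prior × likelihood for every hypothesis:
  Regime R3: 0.18 × 0.06 = 0.0108
  Regime R2: 0.13 × 0.11 = 0.0143
  Regime R5: 0.56 × 0.1 = 0.056
  Regime R4: 0.13 × 0.08 = 0.0104
Total = 0.0915.
Largest term belongs to Regime R5, so Regime R5 is most probable.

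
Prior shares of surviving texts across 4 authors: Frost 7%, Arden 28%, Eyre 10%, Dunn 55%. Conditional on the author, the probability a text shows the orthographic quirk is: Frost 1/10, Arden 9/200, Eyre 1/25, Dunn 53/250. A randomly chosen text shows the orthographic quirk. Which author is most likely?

Dunn

Compute prior × likelihood for every hypothesis:
  Frost: 0.07 × 0.1 = 0.007
  Arden: 0.28 × 0.045 = 0.0126
  Eyre: 0.1 × 0.04 = 0.004
  Dunn: 0.55 × 0.212 = 0.1166
Sum = 0.1402.
Largest term belongs to Dunn, so Dunn is most probable.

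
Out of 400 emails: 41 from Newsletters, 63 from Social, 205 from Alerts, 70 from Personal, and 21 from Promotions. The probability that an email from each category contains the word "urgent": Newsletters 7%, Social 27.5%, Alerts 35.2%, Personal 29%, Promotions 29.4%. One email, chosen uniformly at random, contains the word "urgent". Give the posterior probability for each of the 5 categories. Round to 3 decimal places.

Unnormalized posteriors (prior × likelihood):
  Newsletters: 0.1025 × 0.07 = 0.007175
  Social: 0.1575 × 0.275 = 0.0433125
  Alerts: 0.5125 × 0.352 = 0.1804
  Personal: 0.175 × 0.29 = 0.05075
  Promotions: 0.0525 × 0.294 = 0.015435
Normalizing constant = 0.2970725.
P(Newsletters | urgent-flag) = 0.007175/0.2970725 ≈ 0.024
P(Social | urgent-flag) = 0.0433125/0.2970725 ≈ 0.146
P(Alerts | urgent-flag) = 0.1804/0.2970725 ≈ 0.607
P(Personal | urgent-flag) = 0.05075/0.2970725 ≈ 0.171
P(Promotions | urgent-flag) = 0.015435/0.2970725 ≈ 0.052

Newsletters 0.024, Social 0.146, Alerts 0.607, Personal 0.171, Promotions 0.052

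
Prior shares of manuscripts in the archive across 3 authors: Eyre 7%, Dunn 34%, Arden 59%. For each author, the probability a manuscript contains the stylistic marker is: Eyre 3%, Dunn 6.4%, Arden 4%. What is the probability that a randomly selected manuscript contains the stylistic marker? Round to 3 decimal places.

Compute prior × likelihood for every hypothesis:
  Eyre: 0.07 × 0.03 = 0.0021
  Dunn: 0.34 × 0.064 = 0.02176
  Arden: 0.59 × 0.04 = 0.0236
P(marker) = 0.0021 + 0.02176 + 0.0236 = 0.04746 → 0.047.

0.047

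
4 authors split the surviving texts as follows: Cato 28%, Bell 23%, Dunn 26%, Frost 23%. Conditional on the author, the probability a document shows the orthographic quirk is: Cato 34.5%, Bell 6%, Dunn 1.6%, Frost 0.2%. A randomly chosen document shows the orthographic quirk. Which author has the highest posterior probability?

Cato

Compute prior × likelihood for every hypothesis:
  Cato: 0.28 × 0.345 = 0.0966
  Bell: 0.23 × 0.06 = 0.0138
  Dunn: 0.26 × 0.016 = 0.00416
  Frost: 0.23 × 0.002 = 0.00046
Total = 0.11502.
Largest term belongs to Cato, so Cato is most probable.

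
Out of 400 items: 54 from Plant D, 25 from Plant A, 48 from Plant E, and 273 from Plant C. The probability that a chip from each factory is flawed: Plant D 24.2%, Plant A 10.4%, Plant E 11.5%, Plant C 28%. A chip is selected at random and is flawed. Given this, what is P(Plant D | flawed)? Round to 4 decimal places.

0.1339

Compute prior × likelihood for every hypothesis:
  Plant D: 0.135 × 0.242 = 0.03267
  Plant A: 0.0625 × 0.104 = 0.0065
  Plant E: 0.12 × 0.115 = 0.0138
  Plant C: 0.6825 × 0.28 = 0.1911
Total = 0.24407.
P(Plant D | evidence) = 0.03267 / 0.24407 ≈ 0.1339.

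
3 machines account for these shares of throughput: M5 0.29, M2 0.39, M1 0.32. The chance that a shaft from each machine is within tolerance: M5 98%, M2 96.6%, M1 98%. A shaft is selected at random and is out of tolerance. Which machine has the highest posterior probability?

M2

Taking complements, P(oversize | each) = M5 0.02, M2 0.034, M1 0.02.
Unnormalized posteriors (prior × likelihood):
  M5: 0.29 × 0.02 = 0.0058
  M2: 0.39 × 0.034 = 0.01326
  M1: 0.32 × 0.02 = 0.0064
Total = 0.02546.
Largest term belongs to M2, so M2 is most probable.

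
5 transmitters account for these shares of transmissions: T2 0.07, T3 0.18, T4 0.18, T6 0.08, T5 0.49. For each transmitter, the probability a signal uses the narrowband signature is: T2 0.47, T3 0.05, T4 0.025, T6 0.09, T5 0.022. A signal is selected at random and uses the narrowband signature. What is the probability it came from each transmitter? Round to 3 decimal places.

Compute prior × likelihood for every hypothesis:
  T2: 0.07 × 0.47 = 0.0329
  T3: 0.18 × 0.05 = 0.009
  T4: 0.18 × 0.025 = 0.0045
  T6: 0.08 × 0.09 = 0.0072
  T5: 0.49 × 0.022 = 0.01078
Total = 0.06438.
P(T2 | narrowband) = 0.0329/0.06438 ≈ 0.511
P(T3 | narrowband) = 0.009/0.06438 ≈ 0.140
P(T4 | narrowband) = 0.0045/0.06438 ≈ 0.070
P(T6 | narrowband) = 0.0072/0.06438 ≈ 0.112
P(T5 | narrowband) = 0.01078/0.06438 ≈ 0.167
(Check: 0.511+0.140+0.070+0.112+0.167 = 1.000.)

T2 0.511, T3 0.140, T4 0.070, T6 0.112, T5 0.167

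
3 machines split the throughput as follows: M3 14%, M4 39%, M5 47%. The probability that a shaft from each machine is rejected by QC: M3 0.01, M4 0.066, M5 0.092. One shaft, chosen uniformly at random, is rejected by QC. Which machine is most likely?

M5

By Bayes' rule, posterior ∝ prior × likelihood:
  M3: 0.14 × 0.01 = 0.0014
  M4: 0.39 × 0.066 = 0.02574
  M5: 0.47 × 0.092 = 0.04324
Total = 0.07038.
Largest term belongs to M5, so M5 is most probable.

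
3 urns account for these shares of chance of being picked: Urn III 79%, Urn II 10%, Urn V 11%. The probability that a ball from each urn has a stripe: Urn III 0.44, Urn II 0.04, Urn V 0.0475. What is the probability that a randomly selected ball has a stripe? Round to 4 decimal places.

Compute prior × likelihood for every hypothesis:
  Urn III: 0.79 × 0.44 = 0.3476
  Urn II: 0.1 × 0.04 = 0.004
  Urn V: 0.11 × 0.0475 = 0.005225
P(striped) = 0.3476 + 0.004 + 0.005225 = 0.356825 → 0.3568.

0.3568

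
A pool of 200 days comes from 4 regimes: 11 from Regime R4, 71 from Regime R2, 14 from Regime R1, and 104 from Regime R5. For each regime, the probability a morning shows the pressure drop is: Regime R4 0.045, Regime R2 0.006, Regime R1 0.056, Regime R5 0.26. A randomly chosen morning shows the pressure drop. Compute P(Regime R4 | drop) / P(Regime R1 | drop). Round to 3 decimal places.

Compute prior × likelihood for every hypothesis:
  Regime R4: 0.055 × 0.045 = 0.002475
  Regime R2: 0.355 × 0.006 = 0.00213
  Regime R1: 0.07 × 0.056 = 0.00392
  Regime R5: 0.52 × 0.26 = 0.1352
Sum = 0.143725.
The ratio is 0.002475 / 0.00392 (the normalizer cancels) = 0.631.

0.631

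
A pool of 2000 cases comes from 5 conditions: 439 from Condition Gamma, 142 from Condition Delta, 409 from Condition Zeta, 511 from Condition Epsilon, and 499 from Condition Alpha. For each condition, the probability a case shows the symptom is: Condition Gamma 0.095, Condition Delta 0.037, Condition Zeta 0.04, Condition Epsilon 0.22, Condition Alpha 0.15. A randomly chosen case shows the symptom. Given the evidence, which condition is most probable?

Unnormalized posteriors (prior × likelihood):
  Condition Gamma: 0.2195 × 0.095 = 0.0208525
  Condition Delta: 0.071 × 0.037 = 0.002627
  Condition Zeta: 0.2045 × 0.04 = 0.00818
  Condition Epsilon: 0.2555 × 0.22 = 0.05621
  Condition Alpha: 0.2495 × 0.15 = 0.037425
Total = 0.1252945.
Largest term belongs to Condition Epsilon, so Condition Epsilon is most probable.

Condition Epsilon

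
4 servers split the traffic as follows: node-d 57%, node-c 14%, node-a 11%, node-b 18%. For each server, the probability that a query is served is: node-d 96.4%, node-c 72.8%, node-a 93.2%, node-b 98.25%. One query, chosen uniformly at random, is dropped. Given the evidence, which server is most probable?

Taking complements, P(dropped | each) = node-d 0.036, node-c 0.272, node-a 0.068, node-b 0.0175.
By Bayes' rule, posterior ∝ prior × likelihood:
  node-d: 0.57 × 0.036 = 0.02052
  node-c: 0.14 × 0.272 = 0.03808
  node-a: 0.11 × 0.068 = 0.00748
  node-b: 0.18 × 0.0175 = 0.00315
Total = 0.06923.
Largest term belongs to node-c, so node-c is most probable.

node-c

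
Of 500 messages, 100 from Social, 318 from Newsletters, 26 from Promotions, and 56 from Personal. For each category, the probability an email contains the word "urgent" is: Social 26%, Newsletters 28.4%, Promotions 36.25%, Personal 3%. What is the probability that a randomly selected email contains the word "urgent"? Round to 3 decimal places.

0.255

Prior × likelihood for each hypothesis:
  Social: 0.2 × 0.26 = 0.052
  Newsletters: 0.636 × 0.284 = 0.180624
  Promotions: 0.052 × 0.3625 = 0.01885
  Personal: 0.112 × 0.03 = 0.00336
P(urgent-flag) = 0.052 + 0.180624 + 0.01885 + 0.00336 = 0.254834 → 0.255.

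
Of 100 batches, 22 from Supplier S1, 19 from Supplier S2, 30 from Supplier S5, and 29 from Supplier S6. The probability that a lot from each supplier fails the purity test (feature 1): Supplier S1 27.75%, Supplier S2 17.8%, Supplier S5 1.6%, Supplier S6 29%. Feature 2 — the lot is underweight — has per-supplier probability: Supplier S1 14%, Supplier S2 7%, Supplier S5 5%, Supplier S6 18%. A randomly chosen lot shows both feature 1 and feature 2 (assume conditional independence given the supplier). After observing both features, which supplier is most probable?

Unnormalized posteriors (prior × likelihood):
  Supplier S1: 0.22 × 0.2775 × 0.14 = 0.008547
  Supplier S2: 0.19 × 0.178 × 0.07 = 0.0023674
  Supplier S5: 0.3 × 0.016 × 0.05 = 0.00024
  Supplier S6: 0.29 × 0.29 × 0.18 = 0.015138
Sum = 0.0262924.
Largest term belongs to Supplier S6, so Supplier S6 is most probable.

Supplier S6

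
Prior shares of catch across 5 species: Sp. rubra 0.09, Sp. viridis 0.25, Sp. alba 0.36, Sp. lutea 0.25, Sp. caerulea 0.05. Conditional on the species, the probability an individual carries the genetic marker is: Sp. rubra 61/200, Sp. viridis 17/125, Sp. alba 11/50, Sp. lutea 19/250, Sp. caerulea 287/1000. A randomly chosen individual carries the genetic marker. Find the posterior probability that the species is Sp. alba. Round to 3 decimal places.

Compute prior × likelihood for every hypothesis:
  Sp. rubra: 0.09 × 0.305 = 0.02745
  Sp. viridis: 0.25 × 0.136 = 0.034
  Sp. alba: 0.36 × 0.22 = 0.0792
  Sp. lutea: 0.25 × 0.076 = 0.019
  Sp. caerulea: 0.05 × 0.287 = 0.01435
Total = 0.174.
P(Sp. alba | evidence) = 0.0792 / 0.174 ≈ 0.455.

0.455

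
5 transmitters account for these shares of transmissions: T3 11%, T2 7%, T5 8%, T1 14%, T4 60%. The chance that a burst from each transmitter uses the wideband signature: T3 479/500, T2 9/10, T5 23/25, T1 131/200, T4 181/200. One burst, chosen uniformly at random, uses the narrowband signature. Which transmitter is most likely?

Taking complements, P(narrowband | each) = T3 0.042, T2 0.1, T5 0.08, T1 0.345, T4 0.095.
Prior × likelihood for each hypothesis:
  T3: 0.11 × 0.042 = 0.00462
  T2: 0.07 × 0.1 = 0.007
  T5: 0.08 × 0.08 = 0.0064
  T1: 0.14 × 0.345 = 0.0483
  T4: 0.6 × 0.095 = 0.057
Total = 0.12332.
Largest term belongs to T4, so T4 is most probable.

T4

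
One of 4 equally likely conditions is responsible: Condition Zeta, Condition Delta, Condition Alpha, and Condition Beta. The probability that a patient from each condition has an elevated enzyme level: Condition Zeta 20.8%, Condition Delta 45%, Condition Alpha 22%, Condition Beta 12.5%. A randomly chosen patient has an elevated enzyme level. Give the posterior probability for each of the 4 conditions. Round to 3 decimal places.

Since the prior is uniform, the posterior is proportional to the likelihood:
  Condition Zeta: 0.208
  Condition Delta: 0.45
  Condition Alpha: 0.22
  Condition Beta: 0.125
Sum = 1.003.
P(Condition Zeta | elevated) = 0.208/1.003 ≈ 0.207
P(Condition Delta | elevated) = 0.45/1.003 ≈ 0.449
P(Condition Alpha | elevated) = 0.22/1.003 ≈ 0.219
P(Condition Beta | elevated) = 0.125/1.003 ≈ 0.125

Condition Zeta 0.207, Condition Delta 0.449, Condition Alpha 0.219, Condition Beta 0.125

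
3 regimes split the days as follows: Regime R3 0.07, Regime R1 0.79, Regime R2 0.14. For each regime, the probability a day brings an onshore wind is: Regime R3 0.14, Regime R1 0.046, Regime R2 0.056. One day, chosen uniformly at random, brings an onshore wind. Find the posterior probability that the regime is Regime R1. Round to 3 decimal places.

Unnormalized posteriors (prior × likelihood):
  Regime R3: 0.07 × 0.14 = 0.0098
  Regime R1: 0.79 × 0.046 = 0.03634
  Regime R2: 0.14 × 0.056 = 0.00784
Sum = 0.05398.
P(Regime R1 | evidence) = 0.03634 / 0.05398 ≈ 0.673.

0.673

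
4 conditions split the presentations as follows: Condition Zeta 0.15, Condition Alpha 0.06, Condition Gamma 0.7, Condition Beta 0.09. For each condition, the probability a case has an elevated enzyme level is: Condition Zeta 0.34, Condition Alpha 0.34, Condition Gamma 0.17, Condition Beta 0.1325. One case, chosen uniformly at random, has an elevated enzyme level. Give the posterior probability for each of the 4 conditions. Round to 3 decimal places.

Condition Zeta 0.252, Condition Alpha 0.101, Condition Gamma 0.588, Condition Beta 0.059

Prior × likelihood for each hypothesis:
  Condition Zeta: 0.15 × 0.34 = 0.051
  Condition Alpha: 0.06 × 0.34 = 0.0204
  Condition Gamma: 0.7 × 0.17 = 0.119
  Condition Beta: 0.09 × 0.1325 = 0.011925
Normalizing constant = 0.202325.
P(Condition Zeta | elevated) = 0.051/0.202325 ≈ 0.252
P(Condition Alpha | elevated) = 0.0204/0.202325 ≈ 0.101
P(Condition Gamma | elevated) = 0.119/0.202325 ≈ 0.588
P(Condition Beta | elevated) = 0.011925/0.202325 ≈ 0.059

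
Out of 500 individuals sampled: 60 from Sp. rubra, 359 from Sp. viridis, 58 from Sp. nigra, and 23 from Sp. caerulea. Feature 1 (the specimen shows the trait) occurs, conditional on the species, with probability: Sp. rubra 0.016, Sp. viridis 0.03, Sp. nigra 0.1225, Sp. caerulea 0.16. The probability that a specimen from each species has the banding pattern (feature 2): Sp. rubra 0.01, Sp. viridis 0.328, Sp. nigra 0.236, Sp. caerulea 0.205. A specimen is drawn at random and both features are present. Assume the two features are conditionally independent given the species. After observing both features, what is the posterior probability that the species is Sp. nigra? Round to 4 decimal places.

0.2807

Compute prior × likelihood for every hypothesis:
  Sp. rubra: 0.12 × 0.016 × 0.01 = 0.0000192
  Sp. viridis: 0.718 × 0.03 × 0.328 = 0.00706512
  Sp. nigra: 0.116 × 0.1225 × 0.236 = 0.00335356
  Sp. caerulea: 0.046 × 0.16 × 0.205 = 0.0015088
Sum = 0.01194668.
P(Sp. nigra | evidence) = 0.00335356 / 0.01194668 ≈ 0.2807.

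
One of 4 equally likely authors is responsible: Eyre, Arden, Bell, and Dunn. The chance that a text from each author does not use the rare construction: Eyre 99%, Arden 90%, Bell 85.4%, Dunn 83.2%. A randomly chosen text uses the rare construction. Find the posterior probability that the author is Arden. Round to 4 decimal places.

0.2358

Taking complements, P(rare-form | each) = Eyre 0.01, Arden 0.1, Bell 0.146, Dunn 0.168.
Since the prior is uniform, the posterior is proportional to the likelihood:
  Eyre: 0.01
  Arden: 0.1
  Bell: 0.146
  Dunn: 0.168
Normalizing constant = 0.424.
P(Arden | evidence) = 0.1 / 0.424 ≈ 0.2358.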